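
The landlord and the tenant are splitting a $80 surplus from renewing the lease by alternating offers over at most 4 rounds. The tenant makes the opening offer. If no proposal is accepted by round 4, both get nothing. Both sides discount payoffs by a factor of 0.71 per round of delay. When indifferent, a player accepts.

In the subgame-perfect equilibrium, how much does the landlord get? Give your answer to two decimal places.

Round 4 (the landlord proposes): rejection yields 0 for the tenant; the landlord offers 0 and keeps 80.
Round 3 (the tenant proposes): the landlord can get 80 next round, worth 0.71 × 80 = 56.8 now, so the tenant offers 56.8, keeping 23.2.
Round 2 (the landlord proposes): the tenant can get 23.2 next round, worth 0.71 × 23.2 = 16.472 now. The landlord offers 16.472 and keeps 80 − 16.472 = 63.528.
Round 1 (the tenant proposes): the landlord can get 63.528 next round, worth 0.71 × 63.528 = 45.10488 now. The tenant offers 45.10488 and keeps 80 − 45.10488 = 34.89512.

45.10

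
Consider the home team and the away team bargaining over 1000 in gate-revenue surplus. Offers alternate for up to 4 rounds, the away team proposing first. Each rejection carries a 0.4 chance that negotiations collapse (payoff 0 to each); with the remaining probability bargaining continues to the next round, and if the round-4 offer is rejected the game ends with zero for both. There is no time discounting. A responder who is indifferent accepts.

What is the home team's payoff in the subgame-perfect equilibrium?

456

Round 4 (the home team proposes): the away team will accept anything ≥ 0, so the home team offers 0 and keeps 1000.
Round 3 (the away team proposes): rejecting gives the home team an expected 0.6 × 1000 = 600. The away team offers 600 and keeps 1000 − 600 = 400.
Round 2 (the home team proposes): rejecting gives the away team an expected 0.6 × 400 = 240, so the home team offers 240, keeping 760.
Round 1 (the away team proposes): rejecting gives the home team an expected 0.6 × 760 = 456. The away team offers 456 and keeps 1000 − 456 = 544.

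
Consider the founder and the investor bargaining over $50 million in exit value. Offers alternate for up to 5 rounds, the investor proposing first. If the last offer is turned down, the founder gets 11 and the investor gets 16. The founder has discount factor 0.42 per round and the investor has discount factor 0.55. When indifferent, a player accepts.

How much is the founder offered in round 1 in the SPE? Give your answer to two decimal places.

12.22

Work backward from the last round.
Round 5 (the investor proposes): the founder gets 11 if talks fail, so the investor offers 11 and keeps 39.
Round 4 (the founder proposes): the investor can get 39 next round, worth 0.55 × 39 = 21.45 now, so the founder offers 21.45, keeping 28.55.
Round 3 (the investor proposes): the founder can get 28.55 next round, worth 0.42 × 28.55 = 11.991 now; the investor offers that and keeps 38.009.
Round 2 (the founder proposes): the investor can get 38.009 next round, worth 0.55 × 38.009 = 20.90495 now, so the founder offers 20.90495, keeping 29.09505.
Round 1 (the investor proposes): the founder can get 29.09505 next round, worth 0.42 × 29.09505 = 12.219921 now. The investor offers 12.219921 and keeps 50 − 12.219921 = 37.780079.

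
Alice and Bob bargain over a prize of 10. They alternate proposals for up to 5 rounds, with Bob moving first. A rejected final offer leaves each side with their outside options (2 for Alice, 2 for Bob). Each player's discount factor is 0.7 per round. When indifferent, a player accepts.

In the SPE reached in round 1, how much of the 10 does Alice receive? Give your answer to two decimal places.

Round 5 (Bob proposes): Alice gets 2 if talks fail, so Bob offers 2 and keeps 8.
Round 4 (Alice proposes): Bob can get 8 next round, worth 0.7 × 8 = 5.6 now, so Alice offers 5.6, keeping 4.4.
Round 3 (Bob proposes): Alice can get 4.4 next round, worth 0.7 × 4.4 = 3.08 now, so Bob offers 3.08, keeping 6.92.
Round 2 (Alice proposes): Bob can get 6.92 next round, worth 0.7 × 6.92 = 4.844 now; Alice offers that and keeps 5.156.
Round 1 (Bob proposes): Alice can get 5.156 next round, worth 0.7 × 5.156 = 3.6092 now. Bob offers 3.6092 and keeps 10 − 3.6092 = 6.3908.

3.61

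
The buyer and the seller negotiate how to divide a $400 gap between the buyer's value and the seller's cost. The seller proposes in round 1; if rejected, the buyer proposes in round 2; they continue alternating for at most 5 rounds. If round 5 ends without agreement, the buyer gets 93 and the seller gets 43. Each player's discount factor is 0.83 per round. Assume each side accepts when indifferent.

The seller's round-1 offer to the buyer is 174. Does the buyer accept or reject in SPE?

Work out the buyer's continuation value if the offer is rejected.
Round 5 (the seller proposes): the buyer gets 93 if talks fail, so the seller offers 93 and keeps 307.
Round 4 (the buyer proposes): the seller can get 307 next round, worth 0.83 × 307 = 254.81 now, so the buyer offers 254.81, keeping 145.19.
Round 3 (the seller proposes): the buyer can get 145.19 next round, worth 0.83 × 145.19 = 120.5077 now, so the seller offers 120.5077, keeping 279.4923.
Round 2 (the buyer proposes): the seller can get 279.4923 next round, worth 0.83 × 279.4923 = 231.978609 now; the buyer offers that and keeps 168.021391.
So by rejecting in round 1, the buyer gets 168.021391 next round, worth 0.83 × 168.021391 = 139.45775453 now.
Offer 174 ≥ 139.45775453, so the buyer accepts.

Accept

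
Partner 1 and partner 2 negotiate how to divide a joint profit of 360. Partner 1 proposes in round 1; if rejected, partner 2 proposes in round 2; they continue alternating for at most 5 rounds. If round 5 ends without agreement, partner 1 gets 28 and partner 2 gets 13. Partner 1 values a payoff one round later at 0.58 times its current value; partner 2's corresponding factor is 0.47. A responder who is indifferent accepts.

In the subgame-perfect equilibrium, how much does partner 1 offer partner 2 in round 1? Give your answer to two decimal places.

91.40

By backward induction:
Round 5 (partner 1 proposes): partner 2 gets 13 if talks fail, so partner 1 offers 13 and keeps 347.
Round 4 (partner 2 proposes): partner 1 can get 347 next round, worth 0.58 × 347 = 201.26 now. Partner 2 offers 201.26 and keeps 360 − 201.26 = 158.74.
Round 3 (partner 1 proposes): partner 2 can get 158.74 next round, worth 0.47 × 158.74 = 74.6078 now. Partner 1 offers 74.6078 and keeps 360 − 74.6078 = 285.3922.
Round 2 (partner 2 proposes): partner 1 can get 285.3922 next round, worth 0.58 × 285.3922 = 165.527476 now; partner 2 offers that and keeps 194.472524.
Round 1 (partner 1 proposes): partner 2 can get 194.472524 next round, worth 0.47 × 194.472524 = 91.40208628 now; partner 1 offers that and keeps 268.59791372.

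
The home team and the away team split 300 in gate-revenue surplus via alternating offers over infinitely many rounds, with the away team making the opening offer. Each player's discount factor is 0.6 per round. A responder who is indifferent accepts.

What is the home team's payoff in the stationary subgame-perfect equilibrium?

112.5

When the away team proposes, the home team accepts any offer worth at least 0.6 times what the home team would get by proposing next round; and vice versa.
This gives x = 300 − 0.6y and y = 300 − 0.6x, where x and y are each side's share when it proposes.
Hence (1 − 0.6·0.6)x = 300(1 − 0.6), i.e. 0.64·x = 120.
x = 187.5; the home team's share is 300 − x = 112.5.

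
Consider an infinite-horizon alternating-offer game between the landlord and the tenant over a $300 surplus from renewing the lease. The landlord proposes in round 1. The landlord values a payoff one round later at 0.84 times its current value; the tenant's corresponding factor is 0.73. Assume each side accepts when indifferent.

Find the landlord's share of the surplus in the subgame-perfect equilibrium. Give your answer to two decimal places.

209.41

When the landlord proposes, the tenant accepts any offer worth at least 0.73 times what the tenant would get by proposing next round; and vice versa.
This gives x = 300 − 0.73y and y = 300 − 0.84x, where x and y are each side's share when it proposes.
Hence (1 − 0.73·0.84)x = 300(1 − 0.73), i.e. 0.3868·x = 81.
x ≈ 209.4105; the tenant's share is 300 − x ≈ 90.5895.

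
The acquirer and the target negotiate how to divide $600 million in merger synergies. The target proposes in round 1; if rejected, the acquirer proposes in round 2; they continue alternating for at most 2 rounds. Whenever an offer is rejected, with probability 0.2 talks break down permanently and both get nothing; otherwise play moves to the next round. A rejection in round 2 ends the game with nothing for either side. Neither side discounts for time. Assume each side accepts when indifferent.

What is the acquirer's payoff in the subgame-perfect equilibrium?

By backward induction:
Round 2 (the acquirer proposes): the target will accept anything ≥ 0, so the acquirer offers 0 and keeps 600.
Round 1 (the target proposes): rejecting gives the acquirer an expected 0.8 × 600 = 480, so the target offers 480, keeping 120.

480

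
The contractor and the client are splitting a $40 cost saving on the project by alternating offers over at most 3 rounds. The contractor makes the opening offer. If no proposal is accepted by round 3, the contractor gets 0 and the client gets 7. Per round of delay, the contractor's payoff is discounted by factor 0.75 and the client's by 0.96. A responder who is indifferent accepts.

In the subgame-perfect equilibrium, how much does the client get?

14.64

Work backward from the last round.
Round 3 (the contractor proposes): the client gets 7 if talks fail, so the contractor offers 7 and keeps 33.
Round 2 (the client proposes): the contractor can get 33 next round, worth 0.75 × 33 = 24.75 now, so the client offers 24.75, keeping 15.25.
Round 1 (the contractor proposes): the client can get 15.25 next round, worth 0.96 × 15.25 = 14.64 now. The contractor offers 14.64 and keeps 40 − 14.64 = 25.36.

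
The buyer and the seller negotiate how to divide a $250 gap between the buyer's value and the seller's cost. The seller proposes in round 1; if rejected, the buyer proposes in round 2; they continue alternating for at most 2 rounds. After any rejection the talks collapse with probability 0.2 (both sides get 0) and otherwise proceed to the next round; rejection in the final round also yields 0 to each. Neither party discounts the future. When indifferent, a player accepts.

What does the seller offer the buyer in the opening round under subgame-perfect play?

Round 2 (the buyer proposes): the seller will accept anything ≥ 0, so the buyer offers 0 and keeps 250.
Round 1 (the seller proposes): rejecting gives the buyer an expected 0.8 × 250 = 200, so the seller offers 200, keeping 50.

200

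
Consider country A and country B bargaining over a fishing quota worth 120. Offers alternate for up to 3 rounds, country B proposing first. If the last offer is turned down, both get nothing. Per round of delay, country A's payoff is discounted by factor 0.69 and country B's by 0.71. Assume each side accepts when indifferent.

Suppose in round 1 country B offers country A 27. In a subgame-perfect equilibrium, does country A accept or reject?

Accept

Work out country A's continuation value if the offer is rejected.
Round 3 (country B proposes): country A will accept anything ≥ 0, so country B offers 0 and keeps 120.
Round 2 (country A proposes): country B can get 120 next round, worth 0.71 × 120 = 85.2 now; country A offers that and keeps 34.8.
So by rejecting in round 1, country A gets 34.8 next round, worth 0.69 × 34.8 = 24.012 now.
Offer 27 ≥ 24.012, so country A accepts.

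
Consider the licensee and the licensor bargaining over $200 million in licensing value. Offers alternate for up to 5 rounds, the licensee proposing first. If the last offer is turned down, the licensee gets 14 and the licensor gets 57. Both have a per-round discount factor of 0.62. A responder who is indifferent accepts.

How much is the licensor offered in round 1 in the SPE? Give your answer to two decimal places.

Work backward from the last round.
Round 5 (the licensee proposes): the licensor gets 57 if talks fail, so the licensee offers 57 and keeps 143.
Round 4 (the licensor proposes): the licensee can get 143 next round, worth 0.62 × 143 = 88.66 now, so the licensor offers 88.66, keeping 111.34.
Round 3 (the licensee proposes): the licensor can get 111.34 next round, worth 0.62 × 111.34 = 69.0308 now, so the licensee offers 69.0308, keeping 130.9692.
Round 2 (the licensor proposes): the licensee can get 130.9692 next round, worth 0.62 × 130.9692 = 81.200904 now, so the licensor offers 81.200904, keeping 118.799096.
Round 1 (the licensee proposes): the licensor can get 118.799096 next round, worth 0.62 × 118.799096 = 73.65543952 now. The licensee offers 73.65543952 and keeps 200 − 73.65543952 = 126.34456048.

73.66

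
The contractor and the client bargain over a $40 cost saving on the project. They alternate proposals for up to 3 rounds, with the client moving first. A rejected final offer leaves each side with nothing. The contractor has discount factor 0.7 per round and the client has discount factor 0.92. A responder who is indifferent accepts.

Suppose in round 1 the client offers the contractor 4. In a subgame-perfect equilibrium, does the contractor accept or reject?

Round 3 (the client proposes): rejection yields 0 for the contractor; the client offers 0 and keeps 40.
Round 2 (the contractor proposes): the client can get 40 next round, worth 0.92 × 40 = 36.8 now, so the contractor offers 36.8, keeping 3.2.
So by rejecting in round 1, the contractor gets 3.2 next round, worth 0.7 × 3.2 = 2.24 now.
Offer 4 ≥ 2.24, so the contractor accepts.

Accept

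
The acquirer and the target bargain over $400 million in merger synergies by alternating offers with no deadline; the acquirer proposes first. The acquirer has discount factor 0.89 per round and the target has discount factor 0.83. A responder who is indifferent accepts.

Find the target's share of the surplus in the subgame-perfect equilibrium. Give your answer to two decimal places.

Let x be the acquirer's share when the acquirer proposes and y be the target's share when the target proposes.
The target accepts iff offered ≥ 0.83·y, so x = 400 − 0.83y. Symmetrically y = 400 − 0.89x.
Substituting: x = 400 − 0.83(400 − 0.89x), giving x(1 − 0.89·0.83) = 400(1 − 0.83).
So x = 400 × 0.17 / 0.2613 ≈ 260.2373, and the target receives 400 − x ≈ 139.7627.

139.76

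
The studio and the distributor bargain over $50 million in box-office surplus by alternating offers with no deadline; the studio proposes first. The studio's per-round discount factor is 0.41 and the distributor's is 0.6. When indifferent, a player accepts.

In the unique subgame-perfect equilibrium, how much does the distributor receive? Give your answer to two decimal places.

23.47

Let x be the studio's share when the studio proposes and y be the distributor's share when the distributor proposes.
The distributor accepts iff offered ≥ 0.6·y, so x = 50 − 0.6y. Symmetrically y = 50 − 0.41x.
Substituting: x = 50 − 0.6(50 − 0.41x), giving x(1 − 0.41·0.6) = 50(1 − 0.6).
So x = 50 × 0.4 / 0.754 ≈ 26.5252, and the distributor receives 50 − x ≈ 23.4748.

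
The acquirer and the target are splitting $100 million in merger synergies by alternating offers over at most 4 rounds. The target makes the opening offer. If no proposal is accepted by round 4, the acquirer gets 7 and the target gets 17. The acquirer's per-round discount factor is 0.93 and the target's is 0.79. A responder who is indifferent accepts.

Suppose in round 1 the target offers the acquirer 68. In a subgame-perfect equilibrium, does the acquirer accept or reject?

Reject

Round 4 (the acquirer proposes): the target gets 17 if talks fail, so the acquirer offers 17 and keeps 83.
Round 3 (the target proposes): the acquirer can get 83 next round, worth 0.93 × 83 = 77.19 now, so the target offers 77.19, keeping 22.81.
Round 2 (the acquirer proposes): the target can get 22.81 next round, worth 0.79 × 22.81 = 18.0199 now. The acquirer offers 18.0199 and keeps 100 − 18.0199 = 81.9801.
So by rejecting in round 1, the acquirer gets 81.9801 next round, worth 0.93 × 81.9801 = 76.241493 now.
Offer 68 < 76.241493, so the acquirer rejects.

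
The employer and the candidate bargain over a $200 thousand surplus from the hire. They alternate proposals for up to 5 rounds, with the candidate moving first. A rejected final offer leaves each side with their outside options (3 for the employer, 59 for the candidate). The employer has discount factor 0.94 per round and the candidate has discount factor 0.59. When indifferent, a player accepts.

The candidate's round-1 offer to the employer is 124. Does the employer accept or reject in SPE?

Accept

Work out the employer's continuation value if the offer is rejected.
Round 5 (the candidate proposes): the employer gets 3 if talks fail, so the candidate offers 3 and keeps 197.
Round 4 (the employer proposes): the candidate can get 197 next round, worth 0.59 × 197 = 116.23 now; the employer offers that and keeps 83.77.
Round 3 (the candidate proposes): the employer can get 83.77 next round, worth 0.94 × 83.77 = 78.7438 now; the candidate offers that and keeps 121.2562.
Round 2 (the employer proposes): the candidate can get 121.2562 next round, worth 0.59 × 121.2562 = 71.541158 now; the employer offers that and keeps 128.458842.
So by rejecting in round 1, the employer gets 128.458842 next round, worth 0.94 × 128.458842 = 120.75131148 now.
Offer 124 ≥ 120.75131148, so the employer accepts.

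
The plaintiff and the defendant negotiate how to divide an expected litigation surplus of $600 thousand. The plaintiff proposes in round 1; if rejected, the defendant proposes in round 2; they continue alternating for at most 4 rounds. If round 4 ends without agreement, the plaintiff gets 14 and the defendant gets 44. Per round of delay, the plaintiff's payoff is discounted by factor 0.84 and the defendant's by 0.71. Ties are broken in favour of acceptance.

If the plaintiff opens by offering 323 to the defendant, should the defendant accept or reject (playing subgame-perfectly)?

Accept

Work out the defendant's continuation value if the offer is rejected.
Round 4 (the defendant proposes): the plaintiff gets 14 if talks fail, so the defendant offers 14 and keeps 586.
Round 3 (the plaintiff proposes): the defendant can get 586 next round, worth 0.71 × 586 = 416.06 now, so the plaintiff offers 416.06, keeping 183.94.
Round 2 (the defendant proposes): the plaintiff can get 183.94 next round, worth 0.84 × 183.94 = 154.5096 now; the defendant offers that and keeps 445.4904.
So by rejecting in round 1, the defendant gets 445.4904 next round, worth 0.71 × 445.4904 = 316.298184 now.
Offer 323 ≥ 316.298184, so the defendant accepts.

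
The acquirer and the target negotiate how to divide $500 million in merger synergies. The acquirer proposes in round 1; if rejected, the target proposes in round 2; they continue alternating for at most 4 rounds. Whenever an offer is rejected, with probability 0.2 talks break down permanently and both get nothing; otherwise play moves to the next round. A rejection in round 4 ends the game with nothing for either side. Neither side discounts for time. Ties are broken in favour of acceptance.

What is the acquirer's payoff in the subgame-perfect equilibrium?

Round 4 (the target proposes): rejection yields 0 for the acquirer; the target offers 0 and keeps 500.
Round 3 (the acquirer proposes): rejecting gives the target an expected 0.8 × 500 = 400. The acquirer offers 400 and keeps 500 − 400 = 100.
Round 2 (the target proposes): rejecting gives the acquirer an expected 0.8 × 100 = 80. The target offers 80 and keeps 500 − 80 = 420.
Round 1 (the acquirer proposes): rejecting gives the target an expected 0.8 × 420 = 336, so the acquirer offers 336, keeping 164.

164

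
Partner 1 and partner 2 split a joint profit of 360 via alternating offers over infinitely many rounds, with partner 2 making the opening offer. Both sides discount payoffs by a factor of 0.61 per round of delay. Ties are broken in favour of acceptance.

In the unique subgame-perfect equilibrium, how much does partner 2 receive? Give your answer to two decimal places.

In a stationary SPE each proposer offers the other exactly their discounted continuation value.
If partner 2 keeps x when proposing and partner 1 keeps y when proposing, then x = 360 − 0.61y and y = 360 − 0.61x.
Solving: x = 360(1 − 0.61) / (1 − 0.61·0.61) = 140.4 / 0.6279 ≈ 223.6025.
Partner 1 gets 360 − 223.6025 ≈ 136.3975.

223.60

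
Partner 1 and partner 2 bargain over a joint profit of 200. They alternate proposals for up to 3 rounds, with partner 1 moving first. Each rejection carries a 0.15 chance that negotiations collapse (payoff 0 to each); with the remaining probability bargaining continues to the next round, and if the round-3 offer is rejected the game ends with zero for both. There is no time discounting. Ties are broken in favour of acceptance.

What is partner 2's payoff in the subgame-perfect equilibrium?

25.5

Round 3 (partner 1 proposes): rejection yields 0 for partner 2; partner 1 offers 0 and keeps 200.
Round 2 (partner 2 proposes): rejecting gives partner 1 an expected 0.85 × 200 = 170; partner 2 offers that and keeps 30.
Round 1 (partner 1 proposes): rejecting gives partner 2 an expected 0.85 × 30 = 25.5; partner 1 offers that and keeps 174.5.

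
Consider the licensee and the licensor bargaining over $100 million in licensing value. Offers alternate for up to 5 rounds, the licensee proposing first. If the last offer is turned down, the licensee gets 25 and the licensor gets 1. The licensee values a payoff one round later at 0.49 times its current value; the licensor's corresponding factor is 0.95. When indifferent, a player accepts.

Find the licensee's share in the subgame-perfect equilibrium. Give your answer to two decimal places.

By backward induction:
Round 5 (the licensee proposes): the licensor gets 1 if talks fail, so the licensee offers 1 and keeps 99.
Round 4 (the licensor proposes): the licensee can get 99 next round, worth 0.49 × 99 = 48.51 now; the licensor offers that and keeps 51.49.
Round 3 (the licensee proposes): the licensor can get 51.49 next round, worth 0.95 × 51.49 = 48.9155 now, so the licensee offers 48.9155, keeping 51.0845.
Round 2 (the licensor proposes): the licensee can get 51.0845 next round, worth 0.49 × 51.0845 = 25.031405 now, so the licensor offers 25.031405, keeping 74.968595.
Round 1 (the licensee proposes): the licensor can get 74.968595 next round, worth 0.95 × 74.968595 = 71.22016525 now, so the licensee offers 71.22016525, keeping 28.77983475.

28.78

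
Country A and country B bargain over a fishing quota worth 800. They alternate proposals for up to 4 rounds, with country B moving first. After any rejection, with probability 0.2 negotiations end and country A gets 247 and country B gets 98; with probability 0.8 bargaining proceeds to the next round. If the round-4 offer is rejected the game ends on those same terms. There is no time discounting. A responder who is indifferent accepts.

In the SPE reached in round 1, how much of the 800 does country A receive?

Round 4 (country A proposes): country B gets 98 if talks fail, so country A offers 98 and keeps 702.
Round 3 (country B proposes): rejecting gives country A an expected 0.8 × 702 + 0.2 × 247 = 611, so country B offers 611, keeping 189.
Round 2 (country A proposes): rejecting gives country B an expected 0.8 × 189 + 0.2 × 98 = 170.8, so country A offers 170.8, keeping 629.2.
Round 1 (country B proposes): rejecting gives country A an expected 0.8 × 629.2 + 0.2 × 247 = 552.76; country B offers that and keeps 247.24.

552.76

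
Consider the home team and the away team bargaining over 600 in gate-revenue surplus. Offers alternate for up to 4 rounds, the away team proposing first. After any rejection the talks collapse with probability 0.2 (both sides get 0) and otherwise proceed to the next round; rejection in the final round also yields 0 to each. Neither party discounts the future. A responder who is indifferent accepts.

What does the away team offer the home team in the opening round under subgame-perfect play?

403.2

Round 4 (the home team proposes): the away team will accept anything ≥ 0, so the home team offers 0 and keeps 600.
Round 3 (the away team proposes): rejecting gives the home team an expected 0.8 × 600 = 480, so the away team offers 480, keeping 120.
Round 2 (the home team proposes): rejecting gives the away team an expected 0.8 × 120 = 96. The home team offers 96 and keeps 600 − 96 = 504.
Round 1 (the away team proposes): rejecting gives the home team an expected 0.8 × 504 = 403.2; the away team offers that and keeps 196.8.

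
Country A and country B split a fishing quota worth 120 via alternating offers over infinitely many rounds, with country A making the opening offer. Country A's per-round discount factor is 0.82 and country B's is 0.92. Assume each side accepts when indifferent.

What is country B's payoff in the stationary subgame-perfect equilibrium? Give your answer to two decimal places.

In a stationary SPE each proposer offers the other exactly their discounted continuation value.
If country A keeps x when proposing and country B keeps y when proposing, then x = 120 − 0.92y and y = 120 − 0.82x.
Solving: x = 120(1 − 0.92) / (1 − 0.82·0.92) = 9.6 / 0.2456 ≈ 39.0879.
Country B gets 120 − 39.0879 ≈ 80.9121.

80.91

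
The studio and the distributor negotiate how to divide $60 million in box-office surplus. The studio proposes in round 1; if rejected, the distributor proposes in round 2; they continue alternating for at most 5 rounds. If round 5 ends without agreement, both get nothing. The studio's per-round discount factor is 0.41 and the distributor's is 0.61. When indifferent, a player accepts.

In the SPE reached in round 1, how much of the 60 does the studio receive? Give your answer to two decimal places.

By backward induction:
Round 5 (the studio proposes): rejection yields 0 for the distributor; the studio offers 0 and keeps 60.
Round 4 (the distributor proposes): the studio can get 60 next round, worth 0.41 × 60 = 24.6 now; the distributor offers that and keeps 35.4.
Round 3 (the studio proposes): the distributor can get 35.4 next round, worth 0.61 × 35.4 = 21.594 now. The studio offers 21.594 and keeps 60 − 21.594 = 38.406.
Round 2 (the distributor proposes): the studio can get 38.406 next round, worth 0.41 × 38.406 = 15.74646 now, so the distributor offers 15.74646, keeping 44.25354.
Round 1 (the studio proposes): the distributor can get 44.25354 next round, worth 0.61 × 44.25354 = 26.9946594 now, so the studio offers 26.9946594, keeping 33.0053406.

33.01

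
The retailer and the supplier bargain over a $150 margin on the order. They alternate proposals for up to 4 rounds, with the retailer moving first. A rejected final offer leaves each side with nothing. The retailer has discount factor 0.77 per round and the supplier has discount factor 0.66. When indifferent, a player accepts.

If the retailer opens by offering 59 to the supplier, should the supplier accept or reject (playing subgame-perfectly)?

Reject

Round 4 (the supplier proposes): the retailer will accept anything ≥ 0, so the supplier offers 0 and keeps 150.
Round 3 (the retailer proposes): the supplier can get 150 next round, worth 0.66 × 150 = 99 now; the retailer offers that and keeps 51.
Round 2 (the supplier proposes): the retailer can get 51 next round, worth 0.77 × 51 = 39.27 now, so the supplier offers 39.27, keeping 110.73.
So by rejecting in round 1, the supplier gets 110.73 next round, worth 0.66 × 110.73 = 73.0818 now.
Offer 59 < 73.0818, so the supplier rejects.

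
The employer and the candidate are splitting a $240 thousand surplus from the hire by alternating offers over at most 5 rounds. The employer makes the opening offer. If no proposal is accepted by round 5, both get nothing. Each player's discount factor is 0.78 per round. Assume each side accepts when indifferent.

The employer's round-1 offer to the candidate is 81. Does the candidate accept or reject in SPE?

Work out the candidate's continuation value if the offer is rejected.
Round 5 (the employer proposes): the candidate will accept anything ≥ 0, so the employer offers 0 and keeps 240.
Round 4 (the candidate proposes): the employer can get 240 next round, worth 0.78 × 240 = 187.2 now. The candidate offers 187.2 and keeps 240 − 187.2 = 52.8.
Round 3 (the employer proposes): the candidate can get 52.8 next round, worth 0.78 × 52.8 = 41.184 now. The employer offers 41.184 and keeps 240 − 41.184 = 198.816.
Round 2 (the candidate proposes): the employer can get 198.816 next round, worth 0.78 × 198.816 = 155.07648 now, so the candidate offers 155.07648, keeping 84.92352.
So by rejecting in round 1, the candidate gets 84.92352 next round, worth 0.78 × 84.92352 = 66.2403456 now.
Offer 81 ≥ 66.2403456, so the candidate accepts.

Accept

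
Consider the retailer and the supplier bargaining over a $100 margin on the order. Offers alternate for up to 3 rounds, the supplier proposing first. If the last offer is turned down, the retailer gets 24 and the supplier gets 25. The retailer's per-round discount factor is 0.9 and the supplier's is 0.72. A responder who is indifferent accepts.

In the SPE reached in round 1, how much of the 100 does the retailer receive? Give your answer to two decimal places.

40.75

Round 3 (the supplier proposes): the retailer gets 24 if talks fail, so the supplier offers 24 and keeps 76.
Round 2 (the retailer proposes): the supplier can get 76 next round, worth 0.72 × 76 = 54.72 now; the retailer offers that and keeps 45.28.
Round 1 (the supplier proposes): the retailer can get 45.28 next round, worth 0.9 × 45.28 = 40.752 now. The supplier offers 40.752 and keeps 100 − 40.752 = 59.248.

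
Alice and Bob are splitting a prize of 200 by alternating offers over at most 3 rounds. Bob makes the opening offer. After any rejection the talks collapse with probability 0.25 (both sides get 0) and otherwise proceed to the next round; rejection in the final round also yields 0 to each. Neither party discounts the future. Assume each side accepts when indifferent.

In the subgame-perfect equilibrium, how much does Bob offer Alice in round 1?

Round 3 (Bob proposes): rejection yields 0 for Alice; Bob offers 0 and keeps 200.
Round 2 (Alice proposes): rejecting gives Bob an expected 0.75 × 200 = 150; Alice offers that and keeps 50.
Round 1 (Bob proposes): rejecting gives Alice an expected 0.75 × 50 = 37.5; Bob offers that and keeps 162.5.

37.5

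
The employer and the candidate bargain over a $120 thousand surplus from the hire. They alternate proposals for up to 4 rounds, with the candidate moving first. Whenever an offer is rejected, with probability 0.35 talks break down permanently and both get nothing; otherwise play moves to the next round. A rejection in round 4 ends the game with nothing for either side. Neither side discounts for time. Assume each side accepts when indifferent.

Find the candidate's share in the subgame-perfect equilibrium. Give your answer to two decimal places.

59.75

By backward induction:
Round 4 (the employer proposes): the candidate will accept anything ≥ 0, so the employer offers 0 and keeps 120.
Round 3 (the candidate proposes): rejecting gives the employer an expected 0.65 × 120 = 78. The candidate offers 78 and keeps 120 − 78 = 42.
Round 2 (the employer proposes): rejecting gives the candidate an expected 0.65 × 42 = 27.3, so the employer offers 27.3, keeping 92.7.
Round 1 (the candidate proposes): rejecting gives the employer an expected 0.65 × 92.7 = 60.255, so the candidate offers 60.255, keeping 59.745.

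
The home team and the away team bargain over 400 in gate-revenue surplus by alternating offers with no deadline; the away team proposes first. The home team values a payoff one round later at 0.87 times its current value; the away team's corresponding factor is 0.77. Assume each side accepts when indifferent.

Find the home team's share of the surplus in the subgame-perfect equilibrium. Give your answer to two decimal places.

242.47

Let x be the away team's share when the away team proposes and y be the home team's share when the home team proposes.
The home team accepts iff offered ≥ 0.87·y, so x = 400 − 0.87y. Symmetrically y = 400 − 0.77x.
Substituting: x = 400 − 0.87(400 − 0.77x), giving x(1 − 0.77·0.87) = 400(1 − 0.87).
So x = 400 × 0.13 / 0.3301 ≈ 157.5280, and the home team receives 400 − x ≈ 242.4720.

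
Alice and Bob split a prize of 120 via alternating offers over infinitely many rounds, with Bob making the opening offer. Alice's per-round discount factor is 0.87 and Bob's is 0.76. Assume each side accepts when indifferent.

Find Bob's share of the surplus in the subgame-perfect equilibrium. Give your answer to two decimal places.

In a stationary SPE each proposer offers the other exactly their discounted continuation value.
If Bob keeps x when proposing and Alice keeps y when proposing, then x = 120 − 0.87y and y = 120 − 0.76x.
Solving: x = 120(1 − 0.87) / (1 − 0.76·0.87) = 15.6 / 0.3388 ≈ 46.0449.
Alice gets 120 − 46.0449 ≈ 73.9551.

46.04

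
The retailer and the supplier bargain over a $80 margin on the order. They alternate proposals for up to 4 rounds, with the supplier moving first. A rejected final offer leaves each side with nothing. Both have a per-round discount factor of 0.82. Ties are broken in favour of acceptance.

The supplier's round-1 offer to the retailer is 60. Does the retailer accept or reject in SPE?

Work out the retailer's continuation value if the offer is rejected.
Round 4 (the retailer proposes): rejection yields 0 for the supplier; the retailer offers 0 and keeps 80.
Round 3 (the supplier proposes): the retailer can get 80 next round, worth 0.82 × 80 = 65.6 now. The supplier offers 65.6 and keeps 80 − 65.6 = 14.4.
Round 2 (the retailer proposes): the supplier can get 14.4 next round, worth 0.82 × 14.4 = 11.808 now; the retailer offers that and keeps 68.192.
So by rejecting in round 1, the retailer gets 68.192 next round, worth 0.82 × 68.192 = 55.91744 now.
Offer 60 ≥ 55.91744, so the retailer accepts.

Accept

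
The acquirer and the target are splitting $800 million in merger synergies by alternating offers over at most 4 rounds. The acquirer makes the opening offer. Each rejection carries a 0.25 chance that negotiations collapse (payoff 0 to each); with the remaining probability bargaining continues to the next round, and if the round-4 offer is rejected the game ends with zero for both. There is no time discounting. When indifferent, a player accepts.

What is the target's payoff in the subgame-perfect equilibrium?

Round 4 (the target proposes): the acquirer will accept anything ≥ 0, so the target offers 0 and keeps 800.
Round 3 (the acquirer proposes): rejecting gives the target an expected 0.75 × 800 = 600. The acquirer offers 600 and keeps 800 − 600 = 200.
Round 2 (the target proposes): rejecting gives the acquirer an expected 0.75 × 200 = 150; the target offers that and keeps 650.
Round 1 (the acquirer proposes): rejecting gives the target an expected 0.75 × 650 = 487.5. The acquirer offers 487.5 and keeps 800 − 487.5 = 312.5.

487.5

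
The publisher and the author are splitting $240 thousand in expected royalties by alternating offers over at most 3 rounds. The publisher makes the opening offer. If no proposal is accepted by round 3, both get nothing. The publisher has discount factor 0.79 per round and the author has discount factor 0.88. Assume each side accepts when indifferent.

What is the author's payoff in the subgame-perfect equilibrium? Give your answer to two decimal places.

44.35

Round 3 (the publisher proposes): rejection yields 0 for the author; the publisher offers 0 and keeps 240.
Round 2 (the author proposes): the publisher can get 240 next round, worth 0.79 × 240 = 189.6 now, so the author offers 189.6, keeping 50.4.
Round 1 (the publisher proposes): the author can get 50.4 next round, worth 0.88 × 50.4 = 44.352 now, so the publisher offers 44.352, keeping 195.648.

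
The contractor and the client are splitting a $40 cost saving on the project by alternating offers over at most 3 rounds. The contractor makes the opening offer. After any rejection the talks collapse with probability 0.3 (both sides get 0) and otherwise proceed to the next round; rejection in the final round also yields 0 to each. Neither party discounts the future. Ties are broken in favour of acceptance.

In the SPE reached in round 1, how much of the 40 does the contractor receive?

31.6

Round 3 (the contractor proposes): the client will accept anything ≥ 0, so the contractor offers 0 and keeps 40.
Round 2 (the client proposes): rejecting gives the contractor an expected 0.7 × 40 = 28; the client offers that and keeps 12.
Round 1 (the contractor proposes): rejecting gives the client an expected 0.7 × 12 = 8.4, so the contractor offers 8.4, keeping 31.6.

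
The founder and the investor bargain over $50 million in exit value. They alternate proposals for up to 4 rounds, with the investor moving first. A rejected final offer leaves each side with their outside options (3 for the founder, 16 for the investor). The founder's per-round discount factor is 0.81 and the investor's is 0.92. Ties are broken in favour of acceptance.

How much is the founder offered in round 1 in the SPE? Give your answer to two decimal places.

By backward induction:
Round 4 (the founder proposes): the investor gets 16 if talks fail, so the founder offers 16 and keeps 34.
Round 3 (the investor proposes): the founder can get 34 next round, worth 0.81 × 34 = 27.54 now, so the investor offers 27.54, keeping 22.46.
Round 2 (the founder proposes): the investor can get 22.46 next round, worth 0.92 × 22.46 = 20.6632 now, so the founder offers 20.6632, keeping 29.3368.
Round 1 (the investor proposes): the founder can get 29.3368 next round, worth 0.81 × 29.3368 = 23.762808 now. The investor offers 23.762808 and keeps 50 − 23.762808 = 26.237192.

23.76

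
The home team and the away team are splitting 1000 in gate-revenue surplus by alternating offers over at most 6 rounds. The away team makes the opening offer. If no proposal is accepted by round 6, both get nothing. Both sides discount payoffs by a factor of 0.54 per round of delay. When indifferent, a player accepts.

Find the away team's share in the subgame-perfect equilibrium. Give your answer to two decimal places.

633.25

By backward induction:
Round 6 (the home team proposes): rejection yields 0 for the away team; the home team offers 0 and keeps 1000.
Round 5 (the away team proposes): the home team can get 1000 next round, worth 0.54 × 1000 = 540 now; the away team offers that and keeps 460.
Round 4 (the home team proposes): the away team can get 460 next round, worth 0.54 × 460 = 248.4 now; the home team offers that and keeps 751.6.
Round 3 (the away team proposes): the home team can get 751.6 next round, worth 0.54 × 751.6 = 405.864 now. The away team offers 405.864 and keeps 1000 − 405.864 = 594.136.
Round 2 (the home team proposes): the away team can get 594.136 next round, worth 0.54 × 594.136 = 320.83344 now; the home team offers that and keeps 679.16656.
Round 1 (the away team proposes): the home team can get 679.16656 next round, worth 0.54 × 679.16656 = 366.7499424 now; the away team offers that and keeps 633.2500576.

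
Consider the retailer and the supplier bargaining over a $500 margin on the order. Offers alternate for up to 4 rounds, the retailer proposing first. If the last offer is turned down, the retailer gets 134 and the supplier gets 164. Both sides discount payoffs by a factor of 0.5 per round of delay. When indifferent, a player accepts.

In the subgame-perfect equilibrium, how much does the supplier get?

Round 4 (the supplier proposes): the retailer gets 134 if talks fail, so the supplier offers 134 and keeps 366.
Round 3 (the retailer proposes): the supplier can get 366 next round, worth 0.5 × 366 = 183 now, so the retailer offers 183, keeping 317.
Round 2 (the supplier proposes): the retailer can get 317 next round, worth 0.5 × 317 = 158.5 now; the supplier offers that and keeps 341.5.
Round 1 (the retailer proposes): the supplier can get 341.5 next round, worth 0.5 × 341.5 = 170.75 now. The retailer offers 170.75 and keeps 500 − 170.75 = 329.25.

170.75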